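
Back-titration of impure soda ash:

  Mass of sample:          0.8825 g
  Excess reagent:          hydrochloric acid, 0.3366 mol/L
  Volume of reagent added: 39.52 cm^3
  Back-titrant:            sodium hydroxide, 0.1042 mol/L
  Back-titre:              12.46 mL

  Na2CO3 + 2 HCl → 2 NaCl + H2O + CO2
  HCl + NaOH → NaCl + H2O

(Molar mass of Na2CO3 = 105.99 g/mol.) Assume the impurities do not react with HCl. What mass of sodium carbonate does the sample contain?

0.6362 g

n(HCl) added = 0.03952 × 0.3366 = 0.01330 mol
n(NaOH) used in back-titration = 0.01246 × 0.1042 = 1.298 × 10^-3 mol
n(HCl) left over = 1.298 × 10^-3 mol (1:1 ratio)
n(HCl) consumed by analyte = 0.01330 − 1.298 × 10^-3 = 0.01200 mol
From the 1:2 ratio, n(Na2CO3) = 1/2 × 0.01200 = 6.002 × 10^-3 mol
mass of Na2CO3 = 6.002 × 10^-3 × 105.99 = 0.6362 g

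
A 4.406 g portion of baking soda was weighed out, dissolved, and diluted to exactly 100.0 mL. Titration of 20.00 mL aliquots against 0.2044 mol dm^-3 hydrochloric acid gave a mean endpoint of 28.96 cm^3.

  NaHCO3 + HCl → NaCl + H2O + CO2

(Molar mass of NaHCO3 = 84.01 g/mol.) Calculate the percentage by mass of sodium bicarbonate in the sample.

n(HCl) per titration = 0.02896 × 0.2044 = 5.919 × 10^-3 mol
n(NaHCO3) in each aliquot = 5.919 × 10^-3 mol (1:1 ratio)
n(NaHCO3) in the whole flask = 5.919 × 10^-3 × 100.0/20.00 = 0.02960 mol
mass of NaHCO3 = 0.02960 × 84.01 = 2.486 g
% NaHCO3 = 2.486 / 4.406 × 100 = 56.43 %

56.43 %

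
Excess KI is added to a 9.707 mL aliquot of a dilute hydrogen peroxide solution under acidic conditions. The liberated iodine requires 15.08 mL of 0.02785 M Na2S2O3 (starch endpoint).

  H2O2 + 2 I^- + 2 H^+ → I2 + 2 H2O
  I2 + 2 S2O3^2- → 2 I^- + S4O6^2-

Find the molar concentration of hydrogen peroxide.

0.02163 M

n(S2O3^2-) = 0.01508 × 0.02785 = 4.200 × 10^-4 mol
n(I2) = n(S2O3^2-)/2 = 2.100 × 10^-4 mol
n(H2O2) in the aliquot = 2.100 × 10^-4 mol (1:1 ratio)
[H2O2] = 2.100 × 10^-4 / 0.009707 = 0.02163 mol/L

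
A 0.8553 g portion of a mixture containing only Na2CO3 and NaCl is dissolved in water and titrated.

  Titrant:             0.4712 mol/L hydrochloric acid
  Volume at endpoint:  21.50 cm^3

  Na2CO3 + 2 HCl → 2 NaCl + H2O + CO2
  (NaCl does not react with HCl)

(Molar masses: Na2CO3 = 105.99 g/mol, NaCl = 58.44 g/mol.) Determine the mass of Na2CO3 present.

n(HCl) = 0.02150 × 0.4712 = 0.01013 mol
Let x = n(Na2CO3), y = n(NaCl).
Titrant: 2x = 0.01013;  mass: 105.99x + 58.44y = 0.8553
Solving, x = 5.065 × 10^-3 mol, y = 5.449 × 10^-3 mol
mass of Na2CO3 = 5.065 × 10^-3 × 105.99 = 0.5369 g

0.5369 g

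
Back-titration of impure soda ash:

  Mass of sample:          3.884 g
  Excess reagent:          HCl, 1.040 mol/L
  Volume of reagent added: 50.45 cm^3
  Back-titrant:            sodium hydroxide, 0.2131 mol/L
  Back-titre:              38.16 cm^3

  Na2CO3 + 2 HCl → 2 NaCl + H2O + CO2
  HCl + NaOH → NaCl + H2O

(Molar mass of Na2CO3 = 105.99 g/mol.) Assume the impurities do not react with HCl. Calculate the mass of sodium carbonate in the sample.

n(HCl) added = 0.05045 × 1.040 = 0.05247 mol
n(NaOH) used in back-titration = 0.03816 × 0.2131 = 8.132 × 10^-3 mol
n(HCl) left over = 8.132 × 10^-3 mol (1:1 ratio)
n(HCl) consumed by analyte = 0.05247 − 8.132 × 10^-3 = 0.04434 mol
From the 1:2 ratio, n(Na2CO3) = 1/2 × 0.04434 = 0.02217 mol
mass of Na2CO3 = 0.02217 × 105.99 = 2.350 g

2.350 g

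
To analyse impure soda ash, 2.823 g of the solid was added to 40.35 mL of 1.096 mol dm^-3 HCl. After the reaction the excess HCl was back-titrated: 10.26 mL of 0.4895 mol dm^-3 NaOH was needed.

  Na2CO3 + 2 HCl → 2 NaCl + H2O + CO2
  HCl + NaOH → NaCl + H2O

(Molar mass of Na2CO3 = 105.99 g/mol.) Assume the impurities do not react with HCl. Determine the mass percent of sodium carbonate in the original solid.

73.59 %

n(HCl) added = 0.04035 × 1.096 = 0.04422 mol
n(NaOH) used in back-titration = 0.01026 × 0.4895 = 5.022 × 10^-3 mol
n(HCl) left over = 5.022 × 10^-3 mol (1:1 ratio)
n(HCl) consumed by analyte = 0.04422 − 5.022 × 10^-3 = 0.03920 mol
From the 1:2 ratio, n(Na2CO3) = 1/2 × 0.03920 = 0.01960 mol
mass of Na2CO3 = 0.01960 × 105.99 = 2.077 g
% Na2CO3 = 2.077 / 2.823 × 100 = 73.59 %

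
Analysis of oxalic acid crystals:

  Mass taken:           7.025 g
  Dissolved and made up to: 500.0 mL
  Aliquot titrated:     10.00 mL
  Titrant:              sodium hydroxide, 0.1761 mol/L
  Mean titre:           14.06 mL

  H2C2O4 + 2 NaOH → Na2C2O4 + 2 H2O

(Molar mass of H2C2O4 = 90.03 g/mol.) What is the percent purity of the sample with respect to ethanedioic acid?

79.33 %

n(NaOH) per titration = 0.01406 × 0.1761 = 2.476 × 10^-3 mol
From the 1:2 ratio, n(H2C2O4) in each aliquot = 1/2 × 2.476 × 10^-3 = 1.238 × 10^-3 mol
n(H2C2O4) in the whole flask = 1.238 × 10^-3 × 500.0/10.00 = 0.06190 mol
mass of H2C2O4 = 0.06190 × 90.03 = 5.573 g
% H2C2O4 = 5.573 / 7.025 × 100 = 79.33 %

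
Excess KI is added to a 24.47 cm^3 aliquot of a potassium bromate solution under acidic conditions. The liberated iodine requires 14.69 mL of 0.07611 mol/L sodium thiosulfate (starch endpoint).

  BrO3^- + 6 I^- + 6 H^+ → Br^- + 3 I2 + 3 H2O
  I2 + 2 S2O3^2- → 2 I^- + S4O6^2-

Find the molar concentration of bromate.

0.007615 mol/L

n(S2O3^2-) = 0.01469 × 0.07611 = 1.118 × 10^-3 mol
n(I2) = n(S2O3^2-)/2 = 5.590 × 10^-4 mol
From the 1:3 ratio, n(BrO3^-) in the aliquot = 1/3 × 5.590 × 10^-4 = 1.863 × 10^-4 mol
[BrO3^-] = 1.863 × 10^-4 / 0.02447 = 0.007615 mol/L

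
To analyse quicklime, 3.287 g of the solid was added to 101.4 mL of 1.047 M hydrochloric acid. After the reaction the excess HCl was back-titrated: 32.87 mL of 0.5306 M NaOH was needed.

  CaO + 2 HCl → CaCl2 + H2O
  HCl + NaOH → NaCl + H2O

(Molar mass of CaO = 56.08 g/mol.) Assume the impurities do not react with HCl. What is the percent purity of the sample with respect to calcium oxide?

n(HCl) added = 0.1014 × 1.047 = 0.1062 mol
n(NaOH) used in back-titration = 0.03287 × 0.5306 = 0.01744 mol
n(HCl) left over = 0.01744 mol (1:1 ratio)
n(HCl) consumed by analyte = 0.1062 − 0.01744 = 0.08872 mol
From the 1:2 ratio, n(CaO) = 1/2 × 0.08872 = 0.04436 mol
mass of CaO = 0.04436 × 56.08 = 2.488 g
% CaO = 2.488 / 3.287 × 100 = 75.69 %

75.69 %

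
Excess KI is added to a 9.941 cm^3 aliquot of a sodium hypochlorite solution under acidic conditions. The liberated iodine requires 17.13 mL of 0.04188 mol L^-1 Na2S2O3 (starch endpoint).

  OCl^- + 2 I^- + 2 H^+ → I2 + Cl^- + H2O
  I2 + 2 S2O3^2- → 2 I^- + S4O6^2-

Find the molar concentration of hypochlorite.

0.03608 mol/L

n(S2O3^2-) = 0.01713 × 0.04188 = 7.174 × 10^-4 mol
n(I2) = n(S2O3^2-)/2 = 3.587 × 10^-4 mol
n(OCl^-) in the aliquot = 3.587 × 10^-4 mol (1:1 ratio)
[OCl^-] = 3.587 × 10^-4 / 0.009941 = 0.03608 mol/L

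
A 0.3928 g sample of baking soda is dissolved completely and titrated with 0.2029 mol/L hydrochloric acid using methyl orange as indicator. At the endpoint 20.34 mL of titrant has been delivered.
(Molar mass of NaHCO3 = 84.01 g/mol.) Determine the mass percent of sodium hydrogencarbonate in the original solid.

88.27 %

NaHCO3 + HCl → NaCl + H2O + CO2
n(HCl) = 0.02034 L × 0.2029 mol/L = 4.127 × 10^-3 mol
n(NaHCO3) = 4.127 × 10^-3 mol (1:1 ratio)
mass of NaHCO3 = 4.127 × 10^-3 × 84.01 g/mol = 0.3467 g
% NaHCO3 = 0.3467 / 0.3928 × 100 = 88.27 %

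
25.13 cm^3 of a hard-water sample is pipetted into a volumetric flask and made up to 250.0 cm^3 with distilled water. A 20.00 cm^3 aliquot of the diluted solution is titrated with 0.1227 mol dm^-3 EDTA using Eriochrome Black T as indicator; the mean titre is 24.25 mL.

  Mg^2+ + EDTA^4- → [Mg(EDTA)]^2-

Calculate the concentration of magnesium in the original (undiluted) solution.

n(EDTA) = 0.02425 × 0.1227 = 2.975 × 10^-3 mol
n(Mg2+) in the aliquot = 2.975 × 10^-3 mol (1:1 ratio)
[Mg2+]_dilute = 2.975 × 10^-3 / 0.02000 = 0.1488 mol/L
Dilution factor = 250.0 / 25.13 = 9.948
[Mg2+]_stock = 0.1488 × 9.948 = 1.480 mol/L

1.480 mol/L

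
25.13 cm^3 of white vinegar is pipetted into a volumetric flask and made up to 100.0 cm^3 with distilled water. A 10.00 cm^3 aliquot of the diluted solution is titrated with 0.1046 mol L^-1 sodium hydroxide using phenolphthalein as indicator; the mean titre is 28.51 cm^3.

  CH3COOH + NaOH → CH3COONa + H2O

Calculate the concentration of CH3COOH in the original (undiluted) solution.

1.187 mol/L

n(NaOH) = 0.02851 × 0.1046 = 2.982 × 10^-3 mol
n(CH3COOH) in the aliquot = 2.982 × 10^-3 mol (1:1 ratio)
[CH3COOH]_dilute = 2.982 × 10^-3 / 0.01000 = 0.2982 mol/L
Dilution factor = 100.0 / 25.13 = 3.979
[CH3COOH]_stock = 0.2982 × 3.979 = 1.187 mol/L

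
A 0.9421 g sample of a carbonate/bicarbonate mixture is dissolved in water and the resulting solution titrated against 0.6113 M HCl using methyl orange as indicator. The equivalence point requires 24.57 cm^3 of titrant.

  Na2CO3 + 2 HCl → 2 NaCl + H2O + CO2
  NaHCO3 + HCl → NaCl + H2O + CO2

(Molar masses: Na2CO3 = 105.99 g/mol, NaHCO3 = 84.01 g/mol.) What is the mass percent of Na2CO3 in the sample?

57.98 %

n(HCl) = 0.02457 × 0.6113 = 0.01502 mol
Let x = n(Na2CO3), y = n(NaHCO3).
Titrant: 2x + 1y = 0.01502;  mass: 105.99x + 84.01y = 0.9421
Solving, x = 5.154 × 10^-3 mol, y = 4.712 × 10^-3 mol
mass of Na2CO3 = 5.154 × 10^-3 × 105.99 = 0.5463 g
% Na2CO3 = 0.5463 / 0.9421 × 100 = 57.98 %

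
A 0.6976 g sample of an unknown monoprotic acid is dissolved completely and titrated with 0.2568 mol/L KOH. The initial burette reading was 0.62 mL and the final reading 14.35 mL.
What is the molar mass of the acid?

n(KOH) = 0.01373 L × 0.2568 mol/L = 3.526 × 10^-3 mol
n(HA) = 3.526 × 10^-3 mol (1:1 ratio)
M = m / n = 0.6976 g / 3.526 × 10^-3 mol = 197.9 g/mol

197.9 g/mol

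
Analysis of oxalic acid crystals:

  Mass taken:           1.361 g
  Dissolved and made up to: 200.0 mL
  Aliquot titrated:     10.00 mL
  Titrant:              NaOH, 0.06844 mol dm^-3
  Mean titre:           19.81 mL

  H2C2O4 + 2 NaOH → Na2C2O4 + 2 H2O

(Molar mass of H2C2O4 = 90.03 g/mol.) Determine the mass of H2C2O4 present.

n(NaOH) per titration = 0.01981 × 0.06844 = 1.356 × 10^-3 mol
From the 1:2 ratio, n(H2C2O4) in each aliquot = 1/2 × 1.356 × 10^-3 = 6.779 × 10^-4 mol
n(H2C2O4) in the whole flask = 6.779 × 10^-4 × 200.0/10.00 = 0.01356 mol
mass of H2C2O4 = 0.01356 × 90.03 = 1.221 g

1.221 g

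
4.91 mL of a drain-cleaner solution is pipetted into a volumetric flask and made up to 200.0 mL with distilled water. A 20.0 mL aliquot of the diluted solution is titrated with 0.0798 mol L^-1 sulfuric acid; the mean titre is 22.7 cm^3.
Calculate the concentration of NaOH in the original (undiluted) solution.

2 NaOH + H2SO4 → Na2SO4 + 2 H2O
n(H2SO4) = 0.0227 × 0.0798 = 1.81 × 10^-3 mol
From the 2:1 ratio, n(NaOH) in the aliquot = 2/1 × 1.81 × 10^-3 = 3.62 × 10^-3 mol
[NaOH]_dilute = 3.62 × 10^-3 / 0.0200 = 0.181 mol/L
Dilution factor = 200.0 / 4.91 = 40.73
[NaOH]_stock = 0.181 × 40.73 = 7.38 mol/L

7.38 mol/L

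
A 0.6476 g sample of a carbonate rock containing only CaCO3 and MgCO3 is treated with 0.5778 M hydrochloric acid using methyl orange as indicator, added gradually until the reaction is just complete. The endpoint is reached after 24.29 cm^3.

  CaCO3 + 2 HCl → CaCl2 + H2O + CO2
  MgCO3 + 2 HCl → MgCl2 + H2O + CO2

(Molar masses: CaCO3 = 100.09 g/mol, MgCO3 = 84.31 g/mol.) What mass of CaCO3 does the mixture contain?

n(HCl) = 0.02429 × 0.5778 = 0.01403 mol
Let x = n(CaCO3), y = n(MgCO3).
Titrant: 2x + 2y = 0.01403;  mass: 100.09x + 84.31y = 0.6476
Solving, x = 3.547 × 10^-3 mol, y = 3.471 × 10^-3 mol
mass of CaCO3 = 3.547 × 10^-3 × 100.09 = 0.3550 g

0.3550 g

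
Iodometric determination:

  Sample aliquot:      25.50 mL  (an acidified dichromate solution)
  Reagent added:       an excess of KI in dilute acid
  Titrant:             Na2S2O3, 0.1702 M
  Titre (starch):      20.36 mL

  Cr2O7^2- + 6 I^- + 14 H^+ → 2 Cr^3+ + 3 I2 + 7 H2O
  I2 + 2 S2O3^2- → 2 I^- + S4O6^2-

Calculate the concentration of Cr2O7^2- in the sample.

0.02265 M

n(S2O3^2-) = 0.02036 × 0.1702 = 3.465 × 10^-3 mol
n(I2) = n(S2O3^2-)/2 = 1.733 × 10^-3 mol
From the 1:3 ratio, n(Cr2O7^2-) in the aliquot = 1/3 × 1.733 × 10^-3 = 5.775 × 10^-4 mol
[Cr2O7^2-] = 5.775 × 10^-4 / 0.02550 = 0.02265 mol/L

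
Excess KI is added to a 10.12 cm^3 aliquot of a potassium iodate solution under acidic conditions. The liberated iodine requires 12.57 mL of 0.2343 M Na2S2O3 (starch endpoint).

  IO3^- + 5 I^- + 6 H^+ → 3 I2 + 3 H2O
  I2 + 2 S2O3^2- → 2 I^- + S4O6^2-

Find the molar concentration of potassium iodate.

n(S2O3^2-) = 0.01257 × 0.2343 = 2.945 × 10^-3 mol
n(I2) = n(S2O3^2-)/2 = 1.473 × 10^-3 mol
From the 1:3 ratio, n(IO3^-) in the aliquot = 1/3 × 1.473 × 10^-3 = 4.909 × 10^-4 mol
[IO3^-] = 4.909 × 10^-4 / 0.01012 = 0.04850 mol/L

0.04850 M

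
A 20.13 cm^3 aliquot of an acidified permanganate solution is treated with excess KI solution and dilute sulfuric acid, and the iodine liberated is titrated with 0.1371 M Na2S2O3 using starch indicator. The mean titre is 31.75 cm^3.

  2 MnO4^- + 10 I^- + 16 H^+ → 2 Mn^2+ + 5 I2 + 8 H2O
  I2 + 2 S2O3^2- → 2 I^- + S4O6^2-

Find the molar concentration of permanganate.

n(S2O3^2-) = 0.03175 × 0.1371 = 4.353 × 10^-3 mol
n(I2) = n(S2O3^2-)/2 = 2.176 × 10^-3 mol
From the 2:5 ratio, n(MnO4^-) in the aliquot = 2/5 × 2.176 × 10^-3 = 8.706 × 10^-4 mol
[MnO4^-] = 8.706 × 10^-4 / 0.02013 = 0.04325 mol/L

0.04325 M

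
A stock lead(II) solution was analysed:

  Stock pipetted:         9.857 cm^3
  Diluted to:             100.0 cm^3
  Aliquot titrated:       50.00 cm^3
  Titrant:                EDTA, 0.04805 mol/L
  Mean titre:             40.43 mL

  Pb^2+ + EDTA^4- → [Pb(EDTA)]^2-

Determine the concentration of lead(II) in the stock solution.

n(EDTA) = 0.04043 × 0.04805 = 1.943 × 10^-3 mol
n(Pb2+) in the aliquot = 1.943 × 10^-3 mol (1:1 ratio)
[Pb2+]_dilute = 1.943 × 10^-3 / 0.05000 = 0.03885 mol/L
Dilution factor = 100.0 / 9.857 = 10.15
[Pb2+]_stock = 0.03885 × 10.15 = 0.3942 mol/L

0.3942 mol/L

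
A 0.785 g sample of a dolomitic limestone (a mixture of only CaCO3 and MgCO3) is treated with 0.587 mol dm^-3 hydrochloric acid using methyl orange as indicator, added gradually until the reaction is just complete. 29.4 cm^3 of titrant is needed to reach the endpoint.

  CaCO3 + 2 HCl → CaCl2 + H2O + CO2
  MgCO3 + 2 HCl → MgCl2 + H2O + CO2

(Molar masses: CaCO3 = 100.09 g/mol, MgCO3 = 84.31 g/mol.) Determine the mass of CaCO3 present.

0.365 g

n(HCl) = 0.0294 × 0.587 = 0.0173 mol
Let x = n(CaCO3), y = n(MgCO3).
Titrant: 2x + 2y = 0.0173;  mass: 100.09x + 84.31y = 0.785
Solving, x = 3.64 × 10^-3 mol, y = 4.99 × 10^-3 mol
mass of CaCO3 = 3.64 × 10^-3 × 100.09 = 0.365 g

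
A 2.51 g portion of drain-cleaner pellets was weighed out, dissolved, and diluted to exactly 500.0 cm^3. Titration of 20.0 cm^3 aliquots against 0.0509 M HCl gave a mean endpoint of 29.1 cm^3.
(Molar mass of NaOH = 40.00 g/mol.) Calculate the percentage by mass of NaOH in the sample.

59.0 %

NaOH + HCl → NaCl + H2O
n(HCl) per titration = 0.0291 × 0.0509 = 1.48 × 10^-3 mol
n(NaOH) in each aliquot = 1.48 × 10^-3 mol (1:1 ratio)
n(NaOH) in the whole flask = 1.48 × 10^-3 × 500.0/20.0 = 0.0370 mol
mass of NaOH = 0.0370 × 40.00 = 1.48 g
% NaOH = 1.48 / 2.51 × 100 = 59.0 %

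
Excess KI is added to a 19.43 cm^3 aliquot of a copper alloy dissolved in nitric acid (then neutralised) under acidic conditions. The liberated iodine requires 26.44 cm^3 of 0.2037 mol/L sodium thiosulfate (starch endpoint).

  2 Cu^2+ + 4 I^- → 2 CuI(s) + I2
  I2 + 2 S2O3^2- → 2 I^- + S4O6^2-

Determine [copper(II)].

0.2772 mol/L

n(S2O3^2-) = 0.02644 × 0.2037 = 5.386 × 10^-3 mol
n(I2) = n(S2O3^2-)/2 = 2.693 × 10^-3 mol
From the 2:1 ratio, n(Cu2+) in the aliquot = 2/1 × 2.693 × 10^-3 = 5.386 × 10^-3 mol
[Cu2+] = 5.386 × 10^-3 / 0.01943 = 0.2772 mol/L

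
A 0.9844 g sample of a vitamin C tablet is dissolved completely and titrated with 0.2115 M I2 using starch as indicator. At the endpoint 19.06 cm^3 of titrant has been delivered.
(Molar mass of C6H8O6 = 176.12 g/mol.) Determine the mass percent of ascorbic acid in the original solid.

C6H8O6 + I2 → C6H6O6 + 2 HI
n(I2) = 0.01906 L × 0.2115 mol/L = 4.031 × 10^-3 mol
n(C6H8O6) = 4.031 × 10^-3 mol (1:1 ratio)
mass of C6H8O6 = 4.031 × 10^-3 × 176.12 g/mol = 0.7100 g
% C6H8O6 = 0.7100 / 0.9844 × 100 = 72.12 %

72.12 %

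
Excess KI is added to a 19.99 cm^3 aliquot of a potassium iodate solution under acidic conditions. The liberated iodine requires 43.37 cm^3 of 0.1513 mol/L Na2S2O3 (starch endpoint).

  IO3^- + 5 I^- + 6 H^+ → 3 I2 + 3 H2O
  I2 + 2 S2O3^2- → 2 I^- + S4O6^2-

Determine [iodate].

0.05471 mol/L

n(S2O3^2-) = 0.04337 × 0.1513 = 6.562 × 10^-3 mol
n(I2) = n(S2O3^2-)/2 = 3.281 × 10^-3 mol
From the 1:3 ratio, n(IO3^-) in the aliquot = 1/3 × 3.281 × 10^-3 = 1.094 × 10^-3 mol
[IO3^-] = 1.094 × 10^-3 / 0.01999 = 0.05471 mol/L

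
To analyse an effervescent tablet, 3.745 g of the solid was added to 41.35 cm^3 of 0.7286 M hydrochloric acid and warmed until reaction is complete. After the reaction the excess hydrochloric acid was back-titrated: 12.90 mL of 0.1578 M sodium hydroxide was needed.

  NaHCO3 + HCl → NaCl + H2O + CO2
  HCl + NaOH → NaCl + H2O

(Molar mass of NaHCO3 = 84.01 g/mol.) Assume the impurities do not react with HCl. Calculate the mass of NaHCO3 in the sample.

n(HCl) added = 0.04135 × 0.7286 = 0.03013 mol
n(NaOH) used in back-titration = 0.01290 × 0.1578 = 2.036 × 10^-3 mol
n(HCl) left over = 2.036 × 10^-3 mol (1:1 ratio)
n(HCl) consumed by analyte = 0.03013 − 2.036 × 10^-3 = 0.02809 mol
n(NaHCO3) = 0.02809 mol (1:1 ratio)
mass of NaHCO3 = 0.02809 × 84.01 = 2.360 g

2.360 g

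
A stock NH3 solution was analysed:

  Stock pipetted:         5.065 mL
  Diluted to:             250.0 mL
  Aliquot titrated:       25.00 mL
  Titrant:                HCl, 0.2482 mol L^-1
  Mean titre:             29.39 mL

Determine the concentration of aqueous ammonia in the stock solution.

NH3 + HCl → NH4Cl
n(HCl) = 0.02939 × 0.2482 = 7.295 × 10^-3 mol
n(NH3) in the aliquot = 7.295 × 10^-3 mol (1:1 ratio)
[NH3]_dilute = 7.295 × 10^-3 / 0.02500 = 0.2918 mol/L
Dilution factor = 250.0 / 5.065 = 49.36
[NH3]_stock = 0.2918 × 49.36 = 14.40 mol/L

14.40 mol/L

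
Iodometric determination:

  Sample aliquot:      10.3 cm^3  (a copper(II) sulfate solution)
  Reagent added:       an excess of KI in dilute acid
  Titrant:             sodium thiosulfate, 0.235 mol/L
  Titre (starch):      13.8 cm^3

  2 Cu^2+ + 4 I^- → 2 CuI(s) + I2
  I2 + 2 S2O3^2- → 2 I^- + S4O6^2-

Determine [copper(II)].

0.315 mol/L

n(S2O3^2-) = 0.0138 × 0.235 = 3.24 × 10^-3 mol
n(I2) = n(S2O3^2-)/2 = 1.62 × 10^-3 mol
From the 2:1 ratio, n(Cu2+) in the aliquot = 2/1 × 1.62 × 10^-3 = 3.24 × 10^-3 mol
[Cu2+] = 3.24 × 10^-3 / 0.0103 = 0.315 mol/L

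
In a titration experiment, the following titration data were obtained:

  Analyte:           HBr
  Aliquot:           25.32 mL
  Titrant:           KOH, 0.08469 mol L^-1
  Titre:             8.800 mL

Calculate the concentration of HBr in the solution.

0.02943 mol/L

HBr + KOH → KBr + H2O
n(KOH) = 0.008800 L × 0.08469 mol/L = 7.453 × 10^-4 mol
n(HBr) = 7.453 × 10^-4 mol (1:1 mole ratio)
[HBr] = 7.453 × 10^-4 mol / 0.02532 L = 0.02943 mol/L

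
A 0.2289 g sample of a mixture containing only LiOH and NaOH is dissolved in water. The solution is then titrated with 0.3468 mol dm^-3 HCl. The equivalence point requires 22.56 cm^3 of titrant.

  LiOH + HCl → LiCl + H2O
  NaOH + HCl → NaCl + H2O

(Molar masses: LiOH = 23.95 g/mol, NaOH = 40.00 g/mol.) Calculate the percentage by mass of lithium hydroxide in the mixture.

54.79 %

n(HCl) = 0.02256 × 0.3468 = 7.824 × 10^-3 mol
Let x = n(LiOH), y = n(NaOH).
Titrant: 1x + 1y = 7.824 × 10^-3;  mass: 23.95x + 40.00y = 0.2289
Solving, x = 5.237 × 10^-3 mol, y = 2.587 × 10^-3 mol
mass of LiOH = 5.237 × 10^-3 × 23.95 = 0.1254 g
% LiOH = 0.1254 / 0.2289 × 100 = 54.79 %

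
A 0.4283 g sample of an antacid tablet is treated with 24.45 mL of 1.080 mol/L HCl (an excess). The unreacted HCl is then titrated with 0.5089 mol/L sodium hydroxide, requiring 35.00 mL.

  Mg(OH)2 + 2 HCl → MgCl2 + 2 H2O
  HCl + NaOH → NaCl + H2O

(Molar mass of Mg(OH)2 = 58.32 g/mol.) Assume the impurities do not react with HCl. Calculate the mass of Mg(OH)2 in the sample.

n(HCl) added = 0.02445 × 1.080 = 0.02641 mol
n(NaOH) used in back-titration = 0.03500 × 0.5089 = 0.01781 mol
n(HCl) left over = 0.01781 mol (1:1 ratio)
n(HCl) consumed by analyte = 0.02641 − 0.01781 = 8.595 × 10^-3 mol
From the 1:2 ratio, n(Mg(OH)2) = 1/2 × 8.595 × 10^-3 = 4.297 × 10^-3 mol
mass of Mg(OH)2 = 4.297 × 10^-3 × 58.32 = 0.2506 g

0.2506 g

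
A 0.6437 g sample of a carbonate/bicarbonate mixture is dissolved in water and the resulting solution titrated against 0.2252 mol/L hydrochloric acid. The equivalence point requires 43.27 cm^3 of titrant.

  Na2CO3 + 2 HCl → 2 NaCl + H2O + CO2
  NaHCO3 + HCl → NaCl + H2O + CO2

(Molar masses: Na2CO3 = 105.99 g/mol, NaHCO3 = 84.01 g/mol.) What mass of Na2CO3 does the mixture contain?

0.2989 g

n(HCl) = 0.04327 × 0.2252 = 9.744 × 10^-3 mol
Let x = n(Na2CO3), y = n(NaHCO3).
Titrant: 2x + 1y = 9.744 × 10^-3;  mass: 105.99x + 84.01y = 0.6437
Solving, x = 2.820 × 10^-3 mol, y = 4.104 × 10^-3 mol
mass of Na2CO3 = 2.820 × 10^-3 × 105.99 = 0.2989 g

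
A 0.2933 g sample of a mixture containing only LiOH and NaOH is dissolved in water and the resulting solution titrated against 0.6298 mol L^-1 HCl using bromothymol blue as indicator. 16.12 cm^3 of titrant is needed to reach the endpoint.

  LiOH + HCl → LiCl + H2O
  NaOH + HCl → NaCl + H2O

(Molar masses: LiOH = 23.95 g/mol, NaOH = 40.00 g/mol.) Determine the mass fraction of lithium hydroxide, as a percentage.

n(HCl) = 0.01612 × 0.6298 = 0.01015 mol
Let x = n(LiOH), y = n(NaOH).
Titrant: 1x + 1y = 0.01015;  mass: 23.95x + 40.00y = 0.2933
Solving, x = 7.028 × 10^-3 mol, y = 3.125 × 10^-3 mol
mass of LiOH = 7.028 × 10^-3 × 23.95 = 0.1683 g
% LiOH = 0.1683 / 0.2933 × 100 = 57.39 %

57.39 %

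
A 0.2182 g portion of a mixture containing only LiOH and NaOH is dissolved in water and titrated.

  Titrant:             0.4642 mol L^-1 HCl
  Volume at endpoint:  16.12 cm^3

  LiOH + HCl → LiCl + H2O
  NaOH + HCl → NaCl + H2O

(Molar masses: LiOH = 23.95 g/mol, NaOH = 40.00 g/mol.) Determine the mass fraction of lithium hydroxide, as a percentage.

55.47 %

n(HCl) = 0.01612 × 0.4642 = 7.483 × 10^-3 mol
Let x = n(LiOH), y = n(NaOH).
Titrant: 1x + 1y = 7.483 × 10^-3;  mass: 23.95x + 40.00y = 0.2182
Solving, x = 5.054 × 10^-3 mol, y = 2.429 × 10^-3 mol
mass of LiOH = 5.054 × 10^-3 × 23.95 = 0.1210 g
% LiOH = 0.1210 / 0.2182 × 100 = 55.47 %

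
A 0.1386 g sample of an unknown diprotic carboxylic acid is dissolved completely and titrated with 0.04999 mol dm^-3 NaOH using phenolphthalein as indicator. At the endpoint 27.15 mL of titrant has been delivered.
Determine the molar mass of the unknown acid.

n(NaOH) = 0.02715 L × 0.04999 mol/L = 1.357 × 10^-3 mol
From the 1:2 ratio, n(H2A) = 1/2 × 1.357 × 10^-3 = 6.786 × 10^-4 mol
M = m / n = 0.1386 g / 6.786 × 10^-4 mol = 204.2 g/mol

204.2 g/mol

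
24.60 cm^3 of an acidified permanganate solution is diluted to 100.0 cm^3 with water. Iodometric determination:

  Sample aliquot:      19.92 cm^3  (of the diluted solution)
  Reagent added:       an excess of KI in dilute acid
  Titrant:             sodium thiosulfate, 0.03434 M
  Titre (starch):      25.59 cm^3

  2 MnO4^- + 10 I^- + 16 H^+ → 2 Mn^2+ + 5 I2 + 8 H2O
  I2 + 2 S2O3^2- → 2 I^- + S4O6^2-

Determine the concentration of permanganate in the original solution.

0.03587 M

n(S2O3^2-) = 0.02559 × 0.03434 = 8.788 × 10^-4 mol
n(I2) = n(S2O3^2-)/2 = 4.394 × 10^-4 mol
From the 2:5 ratio, n(MnO4^-) in the aliquot = 2/5 × 4.394 × 10^-4 = 1.758 × 10^-4 mol
[MnO4^-]_dilute = 1.758 × 10^-4 / 0.01992 = 0.008823 mol/L
[MnO4^-]_original = 0.008823 × 100.0/24.60 = 0.03587 mol/L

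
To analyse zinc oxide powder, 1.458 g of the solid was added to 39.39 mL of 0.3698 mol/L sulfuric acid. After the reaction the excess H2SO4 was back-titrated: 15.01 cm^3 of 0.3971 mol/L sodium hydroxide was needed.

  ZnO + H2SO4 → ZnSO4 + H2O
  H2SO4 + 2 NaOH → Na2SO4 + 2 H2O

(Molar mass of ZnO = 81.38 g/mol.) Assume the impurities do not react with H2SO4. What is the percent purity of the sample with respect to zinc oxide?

64.67 %

n(H2SO4) added = 0.03939 × 0.3698 = 0.01457 mol
n(NaOH) used in back-titration = 0.01501 × 0.3971 = 5.960 × 10^-3 mol
From the 1:2 ratio, n(H2SO4) left over = 1/2 × 5.960 × 10^-3 = 2.980 × 10^-3 mol
n(H2SO4) consumed by analyte = 0.01457 − 2.980 × 10^-3 = 0.01159 mol
n(ZnO) = 0.01159 mol (1:1 ratio)
mass of ZnO = 0.01159 × 81.38 = 0.9429 g
% ZnO = 0.9429 / 1.458 × 100 = 64.67 %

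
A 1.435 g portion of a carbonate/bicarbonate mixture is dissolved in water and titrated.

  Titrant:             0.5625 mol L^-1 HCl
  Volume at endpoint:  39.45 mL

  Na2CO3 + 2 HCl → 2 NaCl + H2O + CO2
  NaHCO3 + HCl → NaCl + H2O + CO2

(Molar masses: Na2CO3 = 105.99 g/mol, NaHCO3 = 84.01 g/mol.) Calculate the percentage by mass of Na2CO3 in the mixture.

n(HCl) = 0.03945 × 0.5625 = 0.02219 mol
Let x = n(Na2CO3), y = n(NaHCO3).
Titrant: 2x + 1y = 0.02219;  mass: 105.99x + 84.01y = 1.435
Solving, x = 6.920 × 10^-3 mol, y = 8.351 × 10^-3 mol
mass of Na2CO3 = 6.920 × 10^-3 × 105.99 = 0.7334 g
% Na2CO3 = 0.7334 / 1.435 × 100 = 51.11 %

51.11 %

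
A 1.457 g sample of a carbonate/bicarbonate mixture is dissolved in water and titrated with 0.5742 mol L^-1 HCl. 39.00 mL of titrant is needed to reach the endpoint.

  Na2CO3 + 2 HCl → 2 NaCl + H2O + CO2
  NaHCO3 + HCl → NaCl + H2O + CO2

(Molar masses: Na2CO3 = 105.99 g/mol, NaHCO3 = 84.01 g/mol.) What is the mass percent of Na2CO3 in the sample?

49.76 %

n(HCl) = 0.03900 × 0.5742 = 0.02239 mol
Let x = n(Na2CO3), y = n(NaHCO3).
Titrant: 2x + 1y = 0.02239;  mass: 105.99x + 84.01y = 1.457
Solving, x = 6.840 × 10^-3 mol, y = 8.713 × 10^-3 mol
mass of Na2CO3 = 6.840 × 10^-3 × 105.99 = 0.7250 g
% Na2CO3 = 0.7250 / 1.457 × 100 = 49.76 %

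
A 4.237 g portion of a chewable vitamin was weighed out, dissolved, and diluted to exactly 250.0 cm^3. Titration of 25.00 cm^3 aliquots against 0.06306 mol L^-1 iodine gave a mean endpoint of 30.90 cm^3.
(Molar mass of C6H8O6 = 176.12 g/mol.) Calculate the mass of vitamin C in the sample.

3.432 g

C6H8O6 + I2 → C6H6O6 + 2 HI
n(I2) per titration = 0.03090 × 0.06306 = 1.949 × 10^-3 mol
n(C6H8O6) in each aliquot = 1.949 × 10^-3 mol (1:1 ratio)
n(C6H8O6) in the whole flask = 1.949 × 10^-3 × 250.0/25.00 = 0.01949 mol
mass of C6H8O6 = 0.01949 × 176.12 = 3.432 g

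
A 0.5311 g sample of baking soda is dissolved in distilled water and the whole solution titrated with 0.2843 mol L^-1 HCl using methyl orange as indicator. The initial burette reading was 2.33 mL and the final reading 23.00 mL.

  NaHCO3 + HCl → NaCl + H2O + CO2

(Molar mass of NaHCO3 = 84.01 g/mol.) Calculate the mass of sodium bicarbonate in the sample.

n(HCl) = 0.02067 L × 0.2843 mol/L = 5.876 × 10^-3 mol
n(NaHCO3) = 5.876 × 10^-3 mol (1:1 ratio)
mass of NaHCO3 = 5.876 × 10^-3 × 84.01 g/mol = 0.4937 g

0.4937 g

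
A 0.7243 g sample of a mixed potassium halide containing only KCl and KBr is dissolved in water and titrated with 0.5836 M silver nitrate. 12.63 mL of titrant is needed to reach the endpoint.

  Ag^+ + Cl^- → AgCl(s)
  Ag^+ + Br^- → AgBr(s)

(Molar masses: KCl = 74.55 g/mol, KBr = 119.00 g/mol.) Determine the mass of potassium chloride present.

n(AgNO3) = 0.01263 × 0.5836 = 7.371 × 10^-3 mol
Let x = n(KCl), y = n(KBr).
Titrant: 1x + 1y = 7.371 × 10^-3;  mass: 74.55x + 119.00y = 0.7243
Solving, x = 3.438 × 10^-3 mol, y = 3.933 × 10^-3 mol
mass of KCl = 3.438 × 10^-3 × 74.55 = 0.2563 g

0.2563 g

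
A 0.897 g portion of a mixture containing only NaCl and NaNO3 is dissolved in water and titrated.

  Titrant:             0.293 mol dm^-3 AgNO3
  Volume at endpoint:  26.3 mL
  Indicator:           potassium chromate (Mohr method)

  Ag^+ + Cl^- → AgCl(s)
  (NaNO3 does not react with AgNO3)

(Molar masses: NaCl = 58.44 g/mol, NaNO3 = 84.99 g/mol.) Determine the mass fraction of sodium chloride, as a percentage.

50.2 %

n(AgNO3) = 0.0263 × 0.293 = 7.71 × 10^-3 mol
Let x = n(NaCl), y = n(NaNO3).
Titrant: 1x = 7.71 × 10^-3;  mass: 58.44x + 84.99y = 0.897
Solving, x = 7.71 × 10^-3 mol, y = 5.26 × 10^-3 mol
mass of NaCl = 7.71 × 10^-3 × 58.44 = 0.450 g
% NaCl = 0.450 / 0.897 × 100 = 50.2 %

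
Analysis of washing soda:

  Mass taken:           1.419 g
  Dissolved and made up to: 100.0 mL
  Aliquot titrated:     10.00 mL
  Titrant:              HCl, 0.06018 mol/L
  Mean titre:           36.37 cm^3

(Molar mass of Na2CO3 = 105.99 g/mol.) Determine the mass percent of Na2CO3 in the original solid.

81.74 %

Na2CO3 + 2 HCl → 2 NaCl + H2O + CO2
n(HCl) per titration = 0.03637 × 0.06018 = 2.189 × 10^-3 mol
From the 1:2 ratio, n(Na2CO3) in each aliquot = 1/2 × 2.189 × 10^-3 = 1.094 × 10^-3 mol
n(Na2CO3) in the whole flask = 1.094 × 10^-3 × 100.0/10.00 = 0.01094 mol
mass of Na2CO3 = 0.01094 × 105.99 = 1.160 g
% Na2CO3 = 1.160 / 1.419 × 100 = 81.74 %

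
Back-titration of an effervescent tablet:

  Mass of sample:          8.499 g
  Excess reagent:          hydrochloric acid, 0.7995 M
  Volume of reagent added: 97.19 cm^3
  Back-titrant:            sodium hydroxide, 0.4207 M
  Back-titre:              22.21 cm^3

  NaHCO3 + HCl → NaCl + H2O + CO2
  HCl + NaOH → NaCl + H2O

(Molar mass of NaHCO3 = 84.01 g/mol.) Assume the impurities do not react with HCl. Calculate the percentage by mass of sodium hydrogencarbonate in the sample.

n(HCl) added = 0.09719 × 0.7995 = 0.07770 mol
n(NaOH) used in back-titration = 0.02221 × 0.4207 = 9.344 × 10^-3 mol
n(HCl) left over = 9.344 × 10^-3 mol (1:1 ratio)
n(HCl) consumed by analyte = 0.07770 − 9.344 × 10^-3 = 0.06836 mol
n(NaHCO3) = 0.06836 mol (1:1 ratio)
mass of NaHCO3 = 0.06836 × 84.01 = 5.743 g
% NaHCO3 = 5.743 / 8.499 × 100 = 67.57 %

67.57 %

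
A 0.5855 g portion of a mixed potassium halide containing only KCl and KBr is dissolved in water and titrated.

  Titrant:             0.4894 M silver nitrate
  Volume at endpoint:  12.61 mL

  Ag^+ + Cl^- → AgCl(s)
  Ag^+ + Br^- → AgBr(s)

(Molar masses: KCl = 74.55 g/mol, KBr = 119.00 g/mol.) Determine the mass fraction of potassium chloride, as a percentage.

n(AgNO3) = 0.01261 × 0.4894 = 6.171 × 10^-3 mol
Let x = n(KCl), y = n(KBr).
Titrant: 1x + 1y = 6.171 × 10^-3;  mass: 74.55x + 119.00y = 0.5855
Solving, x = 3.350 × 10^-3 mol, y = 2.822 × 10^-3 mol
mass of KCl = 3.350 × 10^-3 × 74.55 = 0.2497 g
% KCl = 0.2497 / 0.5855 × 100 = 42.65 %

42.65 %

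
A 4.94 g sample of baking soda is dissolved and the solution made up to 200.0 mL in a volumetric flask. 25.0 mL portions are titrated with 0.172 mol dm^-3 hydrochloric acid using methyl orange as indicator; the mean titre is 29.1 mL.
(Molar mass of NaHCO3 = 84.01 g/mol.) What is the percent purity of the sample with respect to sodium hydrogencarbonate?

68.1 %

NaHCO3 + HCl → NaCl + H2O + CO2
n(HCl) per titration = 0.0291 × 0.172 = 5.01 × 10^-3 mol
n(NaHCO3) in each aliquot = 5.01 × 10^-3 mol (1:1 ratio)
n(NaHCO3) in the whole flask = 5.01 × 10^-3 × 200.0/25.0 = 0.0400 mol
mass of NaHCO3 = 0.0400 × 84.01 = 3.36 g
% NaHCO3 = 3.36 / 4.94 × 100 = 68.1 %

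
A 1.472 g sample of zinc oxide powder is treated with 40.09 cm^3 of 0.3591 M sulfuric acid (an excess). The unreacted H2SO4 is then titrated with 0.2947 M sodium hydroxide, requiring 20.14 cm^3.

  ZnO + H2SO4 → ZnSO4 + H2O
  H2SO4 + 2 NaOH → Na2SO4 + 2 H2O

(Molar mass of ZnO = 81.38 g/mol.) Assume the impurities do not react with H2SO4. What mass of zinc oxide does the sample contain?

0.9301 g

n(H2SO4) added = 0.04009 × 0.3591 = 0.01440 mol
n(NaOH) used in back-titration = 0.02014 × 0.2947 = 5.935 × 10^-3 mol
From the 1:2 ratio, n(H2SO4) left over = 1/2 × 5.935 × 10^-3 = 2.968 × 10^-3 mol
n(H2SO4) consumed by analyte = 0.01440 − 2.968 × 10^-3 = 0.01143 mol
n(ZnO) = 0.01143 mol (1:1 ratio)
mass of ZnO = 0.01143 × 81.38 = 0.9301 g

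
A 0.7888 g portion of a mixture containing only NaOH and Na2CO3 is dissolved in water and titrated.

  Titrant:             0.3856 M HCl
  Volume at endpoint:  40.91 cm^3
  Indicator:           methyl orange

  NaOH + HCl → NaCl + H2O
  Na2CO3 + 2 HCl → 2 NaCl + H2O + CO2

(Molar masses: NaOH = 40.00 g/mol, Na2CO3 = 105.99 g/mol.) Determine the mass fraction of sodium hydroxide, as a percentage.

18.42 %

n(HCl) = 0.04091 × 0.3856 = 0.01577 mol
Let x = n(NaOH), y = n(Na2CO3).
Titrant: 1x + 2y = 0.01577;  mass: 40.00x + 105.99y = 0.7888
Solving, x = 3.631 × 10^-3 mol, y = 6.072 × 10^-3 mol
mass of NaOH = 3.631 × 10^-3 × 40.00 = 0.1453 g
% NaOH = 0.1453 / 0.7888 × 100 = 18.42 %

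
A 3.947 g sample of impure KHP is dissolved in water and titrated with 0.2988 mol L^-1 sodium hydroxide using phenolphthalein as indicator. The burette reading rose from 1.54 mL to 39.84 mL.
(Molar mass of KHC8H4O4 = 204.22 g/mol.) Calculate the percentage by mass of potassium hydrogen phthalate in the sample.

KHC8H4O4 + NaOH → KNaC8H4O4 + H2O
n(NaOH) = 0.03830 L × 0.2988 mol/L = 0.01144 mol
n(KHC8H4O4) = 0.01144 mol (1:1 ratio)
mass of KHC8H4O4 = 0.01144 × 204.22 g/mol = 2.337 g
% KHC8H4O4 = 2.337 / 3.947 × 100 = 59.21 %

59.21 %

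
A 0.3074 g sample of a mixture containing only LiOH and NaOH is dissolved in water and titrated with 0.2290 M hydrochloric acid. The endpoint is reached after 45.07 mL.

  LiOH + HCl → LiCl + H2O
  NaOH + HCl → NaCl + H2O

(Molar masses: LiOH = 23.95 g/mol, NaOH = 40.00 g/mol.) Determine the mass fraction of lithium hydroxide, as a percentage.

n(HCl) = 0.04507 × 0.2290 = 0.01032 mol
Let x = n(LiOH), y = n(NaOH).
Titrant: 1x + 1y = 0.01032;  mass: 23.95x + 40.00y = 0.3074
Solving, x = 6.570 × 10^-3 mol, y = 3.751 × 10^-3 mol
mass of LiOH = 6.570 × 10^-3 × 23.95 = 0.1573 g
% LiOH = 0.1573 / 0.3074 × 100 = 51.18 %

51.18 %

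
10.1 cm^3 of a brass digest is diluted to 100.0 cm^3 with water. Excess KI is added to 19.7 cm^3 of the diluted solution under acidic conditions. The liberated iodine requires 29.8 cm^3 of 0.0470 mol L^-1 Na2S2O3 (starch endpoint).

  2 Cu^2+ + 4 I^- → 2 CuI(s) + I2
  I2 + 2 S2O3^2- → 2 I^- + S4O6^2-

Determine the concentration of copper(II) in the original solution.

0.704 mol/L

n(S2O3^2-) = 0.0298 × 0.0470 = 1.40 × 10^-3 mol
n(I2) = n(S2O3^2-)/2 = 7.00 × 10^-4 mol
From the 2:1 ratio, n(Cu2+) in the aliquot = 2/1 × 7.00 × 10^-4 = 1.40 × 10^-3 mol
[Cu2+]_dilute = 1.40 × 10^-3 / 0.0197 = 0.0711 mol/L
[Cu2+]_original = 0.0711 × 100.0/10.1 = 0.704 mol/L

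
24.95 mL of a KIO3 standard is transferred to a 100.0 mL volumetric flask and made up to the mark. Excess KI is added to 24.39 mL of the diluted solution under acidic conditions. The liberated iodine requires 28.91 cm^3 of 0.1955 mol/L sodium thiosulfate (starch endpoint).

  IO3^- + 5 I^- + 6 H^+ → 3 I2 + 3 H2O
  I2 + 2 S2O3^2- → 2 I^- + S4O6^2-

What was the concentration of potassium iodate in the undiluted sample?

n(S2O3^2-) = 0.02891 × 0.1955 = 5.652 × 10^-3 mol
n(I2) = n(S2O3^2-)/2 = 2.826 × 10^-3 mol
From the 1:3 ratio, n(IO3^-) in the aliquot = 1/3 × 2.826 × 10^-3 = 9.420 × 10^-4 mol
[IO3^-]_dilute = 9.420 × 10^-4 / 0.02439 = 0.03862 mol/L
[IO3^-]_original = 0.03862 × 100.0/24.95 = 0.1548 mol/L

0.1548 mol/L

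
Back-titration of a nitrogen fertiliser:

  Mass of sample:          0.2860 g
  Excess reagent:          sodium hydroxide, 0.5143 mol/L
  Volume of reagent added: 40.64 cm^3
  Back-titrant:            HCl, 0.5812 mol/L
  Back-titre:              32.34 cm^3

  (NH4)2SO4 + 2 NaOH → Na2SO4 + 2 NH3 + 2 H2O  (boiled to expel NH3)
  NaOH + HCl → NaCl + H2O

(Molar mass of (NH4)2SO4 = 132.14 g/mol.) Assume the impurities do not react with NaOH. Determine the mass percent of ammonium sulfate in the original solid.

n(NaOH) added = 0.04064 × 0.5143 = 0.02090 mol
n(HCl) used in back-titration = 0.03234 × 0.5812 = 0.01880 mol
n(NaOH) left over = 0.01880 mol (1:1 ratio)
n(NaOH) consumed by analyte = 0.02090 − 0.01880 = 2.105 × 10^-3 mol
From the 1:2 ratio, n((NH4)2SO4) = 1/2 × 2.105 × 10^-3 = 1.053 × 10^-3 mol
mass of (NH4)2SO4 = 1.053 × 10^-3 × 132.14 = 0.1391 g
% (NH4)2SO4 = 0.1391 / 0.2860 × 100 = 48.63 %

48.63 %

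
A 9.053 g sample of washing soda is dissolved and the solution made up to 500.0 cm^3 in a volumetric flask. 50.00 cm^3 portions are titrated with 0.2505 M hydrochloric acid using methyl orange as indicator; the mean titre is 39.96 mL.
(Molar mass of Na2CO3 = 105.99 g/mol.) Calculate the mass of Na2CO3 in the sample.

5.305 g

Na2CO3 + 2 HCl → 2 NaCl + H2O + CO2
n(HCl) per titration = 0.03996 × 0.2505 = 0.01001 mol
From the 1:2 ratio, n(Na2CO3) in each aliquot = 1/2 × 0.01001 = 5.005 × 10^-3 mol
n(Na2CO3) in the whole flask = 5.005 × 10^-3 × 500.0/50.00 = 0.05005 mol
mass of Na2CO3 = 0.05005 × 105.99 = 5.305 g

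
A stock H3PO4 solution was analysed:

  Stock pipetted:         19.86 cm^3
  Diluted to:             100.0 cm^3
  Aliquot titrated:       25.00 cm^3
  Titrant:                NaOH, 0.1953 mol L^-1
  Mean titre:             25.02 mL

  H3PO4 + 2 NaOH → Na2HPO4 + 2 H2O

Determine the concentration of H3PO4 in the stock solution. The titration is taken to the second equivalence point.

n(NaOH) = 0.02502 × 0.1953 = 4.886 × 10^-3 mol
From the 1:2 ratio, n(H3PO4) in the aliquot = 1/2 × 4.886 × 10^-3 = 2.443 × 10^-3 mol
[H3PO4]_dilute = 2.443 × 10^-3 / 0.02500 = 0.09773 mol/L
Dilution factor = 100.0 / 19.86 = 5.035
[H3PO4]_stock = 0.09773 × 5.035 = 0.4921 mol/L

0.4921 mol/L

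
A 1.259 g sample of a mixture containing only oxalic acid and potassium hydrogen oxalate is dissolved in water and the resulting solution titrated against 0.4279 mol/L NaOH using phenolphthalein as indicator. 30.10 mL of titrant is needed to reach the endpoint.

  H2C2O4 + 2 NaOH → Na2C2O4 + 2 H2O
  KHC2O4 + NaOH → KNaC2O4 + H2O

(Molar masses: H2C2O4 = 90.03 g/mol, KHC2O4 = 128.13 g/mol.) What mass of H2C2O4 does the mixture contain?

n(NaOH) = 0.03010 × 0.4279 = 0.01288 mol
Let x = n(H2C2O4), y = n(KHC2O4).
Titrant: 2x + 1y = 0.01288;  mass: 90.03x + 128.13y = 1.259
Solving, x = 2.354 × 10^-3 mol, y = 8.172 × 10^-3 mol
mass of H2C2O4 = 2.354 × 10^-3 × 90.03 = 0.2119 g

0.2119 g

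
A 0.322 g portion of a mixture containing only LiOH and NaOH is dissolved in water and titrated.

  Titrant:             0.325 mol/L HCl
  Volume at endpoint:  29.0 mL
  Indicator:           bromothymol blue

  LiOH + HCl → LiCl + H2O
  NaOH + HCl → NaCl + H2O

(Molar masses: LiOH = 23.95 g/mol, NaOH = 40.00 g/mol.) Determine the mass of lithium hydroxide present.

0.0821 g

n(HCl) = 0.0290 × 0.325 = 9.43 × 10^-3 mol
Let x = n(LiOH), y = n(NaOH).
Titrant: 1x + 1y = 9.43 × 10^-3;  mass: 23.95x + 40.00y = 0.322
Solving, x = 3.43 × 10^-3 mol, y = 6.00 × 10^-3 mol
mass of LiOH = 3.43 × 10^-3 × 23.95 = 0.0821 g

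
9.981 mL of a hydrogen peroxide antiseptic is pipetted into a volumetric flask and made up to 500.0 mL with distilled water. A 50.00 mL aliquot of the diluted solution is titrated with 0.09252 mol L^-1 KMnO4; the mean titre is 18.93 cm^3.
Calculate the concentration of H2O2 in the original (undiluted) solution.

4.387 mol/L

2 MnO4^- + 5 H2O2 + 6 H^+ → 2 Mn^2+ + 5 O2 + 8 H2O
n(KMnO4) = 0.01893 × 0.09252 = 1.751 × 10^-3 mol
From the 5:2 ratio, n(H2O2) in the aliquot = 5/2 × 1.751 × 10^-3 = 4.379 × 10^-3 mol
[H2O2]_dilute = 4.379 × 10^-3 / 0.05000 = 0.08757 mol/L
Dilution factor = 500.0 / 9.981 = 50.10
[H2O2]_stock = 0.08757 × 50.10 = 4.387 mol/L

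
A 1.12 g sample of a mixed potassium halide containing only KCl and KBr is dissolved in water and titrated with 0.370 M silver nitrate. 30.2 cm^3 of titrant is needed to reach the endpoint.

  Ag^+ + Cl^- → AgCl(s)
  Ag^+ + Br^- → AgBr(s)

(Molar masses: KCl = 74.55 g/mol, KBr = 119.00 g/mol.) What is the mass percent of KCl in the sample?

n(AgNO3) = 0.0302 × 0.370 = 0.0112 mol
Let x = n(KCl), y = n(KBr).
Titrant: 1x + 1y = 0.0112;  mass: 74.55x + 119.00y = 1.12
Solving, x = 4.72 × 10^-3 mol, y = 6.46 × 10^-3 mol
mass of KCl = 4.72 × 10^-3 × 74.55 = 0.352 g
% KCl = 0.352 / 1.12 × 100 = 31.4 %

31.4 %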